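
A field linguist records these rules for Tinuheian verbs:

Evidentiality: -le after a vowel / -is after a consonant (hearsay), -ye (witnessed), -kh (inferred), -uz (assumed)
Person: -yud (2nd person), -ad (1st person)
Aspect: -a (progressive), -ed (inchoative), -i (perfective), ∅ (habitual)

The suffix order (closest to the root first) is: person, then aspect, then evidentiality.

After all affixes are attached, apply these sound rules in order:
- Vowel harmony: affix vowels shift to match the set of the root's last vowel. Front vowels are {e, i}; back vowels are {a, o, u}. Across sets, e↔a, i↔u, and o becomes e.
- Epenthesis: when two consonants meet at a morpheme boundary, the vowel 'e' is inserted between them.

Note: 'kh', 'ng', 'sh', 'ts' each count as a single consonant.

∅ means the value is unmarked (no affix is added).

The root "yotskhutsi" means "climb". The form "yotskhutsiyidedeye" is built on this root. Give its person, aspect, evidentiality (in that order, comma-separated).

Segment: yotskhutsi-yud-ed-ye.
person: -yud → 2nd person.
aspect: -ed → inchoative.
evidentiality: -ye → witnessed.

2nd person, inchoative, witnessed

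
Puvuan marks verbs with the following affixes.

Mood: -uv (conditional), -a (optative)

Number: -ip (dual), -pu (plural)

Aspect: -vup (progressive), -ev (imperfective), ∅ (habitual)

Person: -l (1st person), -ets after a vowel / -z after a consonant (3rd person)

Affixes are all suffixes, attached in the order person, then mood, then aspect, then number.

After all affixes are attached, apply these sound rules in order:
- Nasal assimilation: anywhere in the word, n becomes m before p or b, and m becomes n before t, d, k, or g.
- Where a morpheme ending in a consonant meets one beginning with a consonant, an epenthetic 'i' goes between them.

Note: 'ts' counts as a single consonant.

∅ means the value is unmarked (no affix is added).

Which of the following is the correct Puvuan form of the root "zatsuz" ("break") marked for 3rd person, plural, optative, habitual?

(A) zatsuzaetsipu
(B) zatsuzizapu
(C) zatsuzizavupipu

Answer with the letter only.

B

Attach person 3rd person -z (after consonant 'z') → zatsuzz.
Attach mood optative -a → zatsuzza.
aspect = habitual: zero marking, form stays zatsuzza.
Attach number plural -pu → zatsuzzapu.
Nasal assimilation: no change.
Apply epenthesis: zatsuzzapu → zatsuzizapu.
So the correct form is zatsuzizapu, option (B).
(C) zatsuzizavupipu is wrong: it uses progressive instead of habitual for aspect.
(A) zatsuzaetsipu is wrong: it has the affixes in the wrong order.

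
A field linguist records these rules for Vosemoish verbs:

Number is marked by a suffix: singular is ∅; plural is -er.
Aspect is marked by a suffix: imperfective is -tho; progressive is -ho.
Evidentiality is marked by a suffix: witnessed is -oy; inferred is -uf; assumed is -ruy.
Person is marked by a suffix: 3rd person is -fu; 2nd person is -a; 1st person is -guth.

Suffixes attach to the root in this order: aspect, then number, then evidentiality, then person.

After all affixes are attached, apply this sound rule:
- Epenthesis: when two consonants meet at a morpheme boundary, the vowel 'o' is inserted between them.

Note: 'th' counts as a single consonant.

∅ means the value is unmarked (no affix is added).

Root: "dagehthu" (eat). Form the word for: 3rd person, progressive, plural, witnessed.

Attach aspect progressive -ho → dagehthuho.
Attach number plural -er → dagehthuhoer.
Attach evidentiality witnessed -oy → dagehthuhoeroy.
Attach person 3rd person -fu → dagehthuhoeroyfu.
Apply epenthesis: dagehthuhoeroyfu → dagehthuhoeroyofu.

dagehthuhoeroyofu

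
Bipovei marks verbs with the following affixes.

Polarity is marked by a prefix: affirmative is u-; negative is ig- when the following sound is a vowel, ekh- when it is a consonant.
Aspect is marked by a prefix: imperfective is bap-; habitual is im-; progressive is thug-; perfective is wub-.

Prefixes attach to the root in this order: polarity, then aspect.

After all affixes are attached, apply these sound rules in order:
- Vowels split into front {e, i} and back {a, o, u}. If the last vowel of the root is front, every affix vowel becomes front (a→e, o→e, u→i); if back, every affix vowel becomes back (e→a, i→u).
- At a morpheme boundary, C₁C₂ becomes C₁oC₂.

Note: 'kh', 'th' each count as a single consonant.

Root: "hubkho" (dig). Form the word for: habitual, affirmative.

umuhubkho

Attach polarity affirmative u- → uhubkho.
Attach aspect habitual im- → imuhubkho.
Apply vowel harmony: imuhubkho → umuhubkho.
Epenthesis: no change.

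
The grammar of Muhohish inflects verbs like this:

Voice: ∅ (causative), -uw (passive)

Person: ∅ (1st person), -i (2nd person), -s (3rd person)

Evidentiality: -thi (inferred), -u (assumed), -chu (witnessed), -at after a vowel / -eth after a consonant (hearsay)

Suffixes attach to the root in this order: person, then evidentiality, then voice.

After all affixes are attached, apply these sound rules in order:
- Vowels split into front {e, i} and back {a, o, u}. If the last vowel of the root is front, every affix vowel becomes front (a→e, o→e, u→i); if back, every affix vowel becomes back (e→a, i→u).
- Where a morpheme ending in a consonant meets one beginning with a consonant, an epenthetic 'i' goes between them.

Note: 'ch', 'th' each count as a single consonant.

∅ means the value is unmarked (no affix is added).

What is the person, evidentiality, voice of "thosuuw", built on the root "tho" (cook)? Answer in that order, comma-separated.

Segment: tho-s-u-uw.
person: -s → 3rd person.
evidentiality: -u → assumed.
voice: -uw → passive.

3rd person, assumed, passive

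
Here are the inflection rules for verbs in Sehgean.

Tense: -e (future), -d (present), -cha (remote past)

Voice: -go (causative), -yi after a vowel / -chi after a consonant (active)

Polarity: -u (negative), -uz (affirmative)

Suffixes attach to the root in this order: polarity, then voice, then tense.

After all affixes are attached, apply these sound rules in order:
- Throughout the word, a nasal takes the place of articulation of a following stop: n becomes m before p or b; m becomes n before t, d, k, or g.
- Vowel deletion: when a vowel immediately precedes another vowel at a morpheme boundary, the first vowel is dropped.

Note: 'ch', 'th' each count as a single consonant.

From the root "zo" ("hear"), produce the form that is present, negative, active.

Attach polarity negative -u → zou.
Attach voice active -yi (after vowel 'u') → zouyi.
Attach tense present -d → zouyid.
Nasal assimilation: no change.
Apply vowel deletion: zouyid → zuyid.

zuyid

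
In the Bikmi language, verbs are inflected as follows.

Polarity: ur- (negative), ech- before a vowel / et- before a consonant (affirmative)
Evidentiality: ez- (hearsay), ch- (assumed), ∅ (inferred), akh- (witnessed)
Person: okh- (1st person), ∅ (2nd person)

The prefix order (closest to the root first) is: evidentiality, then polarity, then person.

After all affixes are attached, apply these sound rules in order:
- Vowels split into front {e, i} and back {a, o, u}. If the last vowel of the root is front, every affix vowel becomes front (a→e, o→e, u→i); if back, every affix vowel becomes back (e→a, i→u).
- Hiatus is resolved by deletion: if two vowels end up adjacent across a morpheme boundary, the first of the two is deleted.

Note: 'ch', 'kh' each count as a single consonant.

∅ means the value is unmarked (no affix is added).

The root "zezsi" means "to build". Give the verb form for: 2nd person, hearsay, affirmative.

echezzezsi

Attach evidentiality hearsay ez- → ezzezsi.
Attach polarity affirmative ech- (before vowel 'e') → echezzezsi.
person = 2nd person: zero marking, form stays echezzezsi.
Vowel harmony: no change.
Vowel deletion: no change.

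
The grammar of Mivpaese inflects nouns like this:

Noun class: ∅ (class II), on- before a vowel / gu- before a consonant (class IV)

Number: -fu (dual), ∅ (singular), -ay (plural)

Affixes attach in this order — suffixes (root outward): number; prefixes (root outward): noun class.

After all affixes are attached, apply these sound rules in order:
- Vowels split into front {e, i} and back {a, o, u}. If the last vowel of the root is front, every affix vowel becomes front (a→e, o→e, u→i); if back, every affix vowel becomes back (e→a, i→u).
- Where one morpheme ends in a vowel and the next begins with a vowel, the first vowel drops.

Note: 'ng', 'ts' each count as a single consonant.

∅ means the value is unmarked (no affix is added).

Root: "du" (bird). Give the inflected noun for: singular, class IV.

gudu

number = singular: zero marking, form stays du.
Attach noun class class IV gu- (before consonant 'd') → gudu.
Vowel harmony: no change.
Vowel deletion: no change.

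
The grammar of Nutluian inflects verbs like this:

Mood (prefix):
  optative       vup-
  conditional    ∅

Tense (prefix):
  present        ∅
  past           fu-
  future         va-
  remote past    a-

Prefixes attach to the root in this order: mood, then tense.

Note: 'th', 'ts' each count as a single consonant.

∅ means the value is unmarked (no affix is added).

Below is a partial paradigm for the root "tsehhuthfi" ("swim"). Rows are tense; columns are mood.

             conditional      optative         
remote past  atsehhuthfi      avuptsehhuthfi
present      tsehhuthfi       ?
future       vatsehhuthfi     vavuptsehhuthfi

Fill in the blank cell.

Attach mood optative vup- → vuptsehhuthfi.
tense = present: zero marking, form stays vuptsehhuthfi.

vuptsehhuthfi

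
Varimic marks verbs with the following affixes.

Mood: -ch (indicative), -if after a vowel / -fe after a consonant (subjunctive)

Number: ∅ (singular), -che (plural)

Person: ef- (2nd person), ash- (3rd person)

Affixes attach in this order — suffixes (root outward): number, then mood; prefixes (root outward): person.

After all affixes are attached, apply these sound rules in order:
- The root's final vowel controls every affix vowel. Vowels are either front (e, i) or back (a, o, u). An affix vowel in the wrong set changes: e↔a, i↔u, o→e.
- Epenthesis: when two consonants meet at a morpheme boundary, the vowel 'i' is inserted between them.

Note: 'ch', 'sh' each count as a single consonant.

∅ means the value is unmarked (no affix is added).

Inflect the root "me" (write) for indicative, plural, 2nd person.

efimechech

Attach number plural -che → meche.
Attach mood indicative -ch → mechech.
Attach person 2nd person ef- → efmechech.
Vowel harmony: no change.
Apply epenthesis: efmechech → efimechech.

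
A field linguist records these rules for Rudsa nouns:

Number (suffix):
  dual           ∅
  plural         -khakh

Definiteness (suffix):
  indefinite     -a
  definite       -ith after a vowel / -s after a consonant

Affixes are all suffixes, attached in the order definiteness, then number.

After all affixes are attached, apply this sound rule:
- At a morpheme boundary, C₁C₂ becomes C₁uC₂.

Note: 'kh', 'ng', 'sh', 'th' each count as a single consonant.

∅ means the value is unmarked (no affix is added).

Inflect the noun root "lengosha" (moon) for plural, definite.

Attach definiteness definite -ith (after vowel 'a') → lengoshaith.
Attach number plural -khakh → lengoshaithkhakh.
Apply epenthesis: lengoshaithkhakh → lengoshaithukhakh.

lengoshaithukhakh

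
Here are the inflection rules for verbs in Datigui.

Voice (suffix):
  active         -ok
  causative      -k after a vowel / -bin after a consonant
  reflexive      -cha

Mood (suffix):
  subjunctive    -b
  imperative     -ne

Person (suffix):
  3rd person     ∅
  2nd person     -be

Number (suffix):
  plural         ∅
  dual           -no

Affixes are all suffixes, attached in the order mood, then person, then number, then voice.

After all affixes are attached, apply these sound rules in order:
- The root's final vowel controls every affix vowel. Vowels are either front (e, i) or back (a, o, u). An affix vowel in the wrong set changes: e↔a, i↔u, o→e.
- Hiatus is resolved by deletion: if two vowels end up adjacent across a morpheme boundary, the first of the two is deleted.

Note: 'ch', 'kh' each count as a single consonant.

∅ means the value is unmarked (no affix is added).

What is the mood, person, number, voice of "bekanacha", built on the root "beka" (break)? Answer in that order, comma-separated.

Segment: beka-ne-cha.
mood: -ne → imperative.
person: ∅ → 3rd person.
number: ∅ → plural.
voice: -cha → reflexive.

imperative, 3rd person, plural, reflexive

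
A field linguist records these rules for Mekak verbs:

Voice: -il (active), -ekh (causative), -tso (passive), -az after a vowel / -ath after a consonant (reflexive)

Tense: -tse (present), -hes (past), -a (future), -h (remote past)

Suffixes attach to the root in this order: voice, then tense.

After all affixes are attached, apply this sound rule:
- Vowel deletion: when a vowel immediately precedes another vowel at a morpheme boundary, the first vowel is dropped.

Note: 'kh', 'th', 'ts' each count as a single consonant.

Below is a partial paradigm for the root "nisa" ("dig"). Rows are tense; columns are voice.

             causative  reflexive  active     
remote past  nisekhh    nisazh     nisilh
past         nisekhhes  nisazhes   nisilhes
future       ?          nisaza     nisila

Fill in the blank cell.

Attach voice causative -ekh → nisaekh.
Attach tense future -a → nisaekha.
Apply vowel deletion: nisaekha → nisekha.

nisekha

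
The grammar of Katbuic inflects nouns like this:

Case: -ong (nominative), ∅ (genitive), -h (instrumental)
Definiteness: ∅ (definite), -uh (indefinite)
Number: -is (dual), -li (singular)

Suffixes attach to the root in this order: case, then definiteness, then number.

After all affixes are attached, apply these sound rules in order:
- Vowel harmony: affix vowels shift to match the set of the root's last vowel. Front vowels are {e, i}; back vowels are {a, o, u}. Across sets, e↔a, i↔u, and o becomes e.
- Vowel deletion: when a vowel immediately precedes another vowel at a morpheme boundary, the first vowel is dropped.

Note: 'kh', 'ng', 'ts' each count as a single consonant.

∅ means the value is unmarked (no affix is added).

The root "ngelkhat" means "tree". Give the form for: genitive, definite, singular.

ngelkhatlu

case = genitive: zero marking, form stays ngelkhat.
definiteness = definite: zero marking, form stays ngelkhat.
Attach number singular -li → ngelkhatli.
Apply vowel harmony: ngelkhatli → ngelkhatlu.
Vowel deletion: no change.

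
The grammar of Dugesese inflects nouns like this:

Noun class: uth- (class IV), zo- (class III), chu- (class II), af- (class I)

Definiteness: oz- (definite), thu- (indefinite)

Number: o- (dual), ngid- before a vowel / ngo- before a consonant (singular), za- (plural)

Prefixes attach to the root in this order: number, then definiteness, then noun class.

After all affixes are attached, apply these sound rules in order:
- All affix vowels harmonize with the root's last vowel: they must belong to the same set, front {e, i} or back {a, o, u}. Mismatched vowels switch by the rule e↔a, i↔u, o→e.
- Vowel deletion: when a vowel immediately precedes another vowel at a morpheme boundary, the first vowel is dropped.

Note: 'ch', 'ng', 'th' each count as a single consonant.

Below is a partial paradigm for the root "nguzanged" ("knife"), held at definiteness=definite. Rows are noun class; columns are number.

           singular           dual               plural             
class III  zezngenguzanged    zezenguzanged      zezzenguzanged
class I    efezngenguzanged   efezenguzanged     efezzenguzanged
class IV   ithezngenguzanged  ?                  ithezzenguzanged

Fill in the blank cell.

ithezenguzanged

Attach number dual o- → onguzanged.
Attach definiteness definite oz- → ozonguzanged.
Attach noun class class IV uth- → uthozonguzanged.
Apply vowel harmony: uthozonguzanged → ithezenguzanged.
Vowel deletion: no change.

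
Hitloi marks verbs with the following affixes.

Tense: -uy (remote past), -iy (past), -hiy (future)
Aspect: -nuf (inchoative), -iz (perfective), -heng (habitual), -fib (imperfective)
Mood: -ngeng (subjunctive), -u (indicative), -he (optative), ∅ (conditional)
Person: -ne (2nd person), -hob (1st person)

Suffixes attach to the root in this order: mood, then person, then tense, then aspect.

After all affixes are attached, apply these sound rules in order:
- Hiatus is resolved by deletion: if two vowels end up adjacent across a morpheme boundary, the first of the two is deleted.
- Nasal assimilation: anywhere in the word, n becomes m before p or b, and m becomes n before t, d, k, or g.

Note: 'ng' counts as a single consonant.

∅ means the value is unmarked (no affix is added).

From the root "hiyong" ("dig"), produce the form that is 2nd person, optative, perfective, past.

Attach mood optative -he → hiyonghe.
Attach person 2nd person -ne → hiyonghene.
Attach tense past -iy → hiyongheneiy.
Attach aspect perfective -iz → hiyongheneiyiz.
Apply vowel deletion: hiyongheneiyiz → hiyongheniyiz.
Nasal assimilation: no change.

hiyongheniyiz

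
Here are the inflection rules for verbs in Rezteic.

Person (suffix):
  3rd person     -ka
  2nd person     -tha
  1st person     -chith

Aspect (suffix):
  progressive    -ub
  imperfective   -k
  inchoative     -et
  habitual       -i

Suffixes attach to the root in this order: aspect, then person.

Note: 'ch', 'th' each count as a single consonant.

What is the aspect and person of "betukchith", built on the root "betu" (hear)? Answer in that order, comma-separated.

imperfective, 1st person

Segment: betu-k-chith.
aspect: -k → imperfective.
person: -chith → 1st person.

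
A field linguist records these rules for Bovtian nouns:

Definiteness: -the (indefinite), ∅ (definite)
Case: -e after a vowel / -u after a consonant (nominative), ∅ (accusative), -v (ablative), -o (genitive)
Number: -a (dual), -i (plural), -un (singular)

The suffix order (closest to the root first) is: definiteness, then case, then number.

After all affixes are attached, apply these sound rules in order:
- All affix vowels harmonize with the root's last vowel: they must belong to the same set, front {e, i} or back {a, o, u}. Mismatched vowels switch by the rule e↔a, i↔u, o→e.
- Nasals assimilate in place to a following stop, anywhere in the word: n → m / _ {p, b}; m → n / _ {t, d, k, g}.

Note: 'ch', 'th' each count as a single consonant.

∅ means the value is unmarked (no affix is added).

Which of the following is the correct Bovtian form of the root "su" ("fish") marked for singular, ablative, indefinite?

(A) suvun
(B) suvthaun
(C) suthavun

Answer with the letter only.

C

Attach definiteness indefinite -the → suthe.
Attach case ablative -v → suthev.
Attach number singular -un → suthevun.
Apply vowel harmony: suthevun → suthavun.
Nasal assimilation: no change.
So the correct form is suthavun, option (C).
(A) suvun is wrong: it uses definite instead of indefinite for definiteness.
(B) suvthaun is wrong: it has the affixes in the wrong order.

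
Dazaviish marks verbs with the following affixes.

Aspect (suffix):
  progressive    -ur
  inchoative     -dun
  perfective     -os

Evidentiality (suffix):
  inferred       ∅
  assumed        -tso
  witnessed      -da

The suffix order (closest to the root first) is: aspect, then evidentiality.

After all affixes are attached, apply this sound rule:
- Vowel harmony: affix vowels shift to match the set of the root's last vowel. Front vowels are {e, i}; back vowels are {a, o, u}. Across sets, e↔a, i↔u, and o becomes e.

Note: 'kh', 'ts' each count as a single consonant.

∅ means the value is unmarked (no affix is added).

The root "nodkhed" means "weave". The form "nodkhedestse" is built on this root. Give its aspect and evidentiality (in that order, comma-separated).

perfective, assumed

Segment: nodkhed-os-tso.
aspect: -os → perfective.
evidentiality: -tso → assumed.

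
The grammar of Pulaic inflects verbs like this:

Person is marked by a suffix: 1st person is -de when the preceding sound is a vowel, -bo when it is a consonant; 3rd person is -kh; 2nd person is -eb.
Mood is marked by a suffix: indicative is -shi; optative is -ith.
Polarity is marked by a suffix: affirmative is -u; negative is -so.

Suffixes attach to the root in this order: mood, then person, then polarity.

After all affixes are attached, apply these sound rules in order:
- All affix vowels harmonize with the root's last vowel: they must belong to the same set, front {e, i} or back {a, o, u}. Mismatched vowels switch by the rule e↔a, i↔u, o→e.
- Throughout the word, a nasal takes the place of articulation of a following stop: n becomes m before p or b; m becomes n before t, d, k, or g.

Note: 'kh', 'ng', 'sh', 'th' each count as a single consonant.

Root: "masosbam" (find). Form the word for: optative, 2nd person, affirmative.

masosbamuthabu

Attach mood optative -ith → masosbamith.
Attach person 2nd person -eb → masosbamitheb.
Attach polarity affirmative -u → masosbamithebu.
Apply vowel harmony: masosbamithebu → masosbamuthabu.
Nasal assimilation: no change.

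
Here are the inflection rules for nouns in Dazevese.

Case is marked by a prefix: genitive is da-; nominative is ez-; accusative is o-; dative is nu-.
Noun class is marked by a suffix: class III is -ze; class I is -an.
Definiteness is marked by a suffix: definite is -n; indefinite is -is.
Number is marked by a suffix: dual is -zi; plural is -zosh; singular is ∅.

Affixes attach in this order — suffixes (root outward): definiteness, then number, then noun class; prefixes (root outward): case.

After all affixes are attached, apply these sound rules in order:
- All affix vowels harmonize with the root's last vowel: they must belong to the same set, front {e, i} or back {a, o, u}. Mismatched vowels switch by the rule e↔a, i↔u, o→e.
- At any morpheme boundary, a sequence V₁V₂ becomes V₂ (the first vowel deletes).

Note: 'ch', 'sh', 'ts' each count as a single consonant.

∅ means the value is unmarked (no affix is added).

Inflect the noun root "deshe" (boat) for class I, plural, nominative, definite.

ezdeshenzeshen

Attach definiteness definite -n → deshen.
Attach case nominative ez- → ezdeshen.
Attach number plural -zosh → ezdeshenzosh.
Attach noun class class I -an → ezdeshenzoshan.
Apply vowel harmony: ezdeshenzoshan → ezdeshenzeshen.
Vowel deletion: no change.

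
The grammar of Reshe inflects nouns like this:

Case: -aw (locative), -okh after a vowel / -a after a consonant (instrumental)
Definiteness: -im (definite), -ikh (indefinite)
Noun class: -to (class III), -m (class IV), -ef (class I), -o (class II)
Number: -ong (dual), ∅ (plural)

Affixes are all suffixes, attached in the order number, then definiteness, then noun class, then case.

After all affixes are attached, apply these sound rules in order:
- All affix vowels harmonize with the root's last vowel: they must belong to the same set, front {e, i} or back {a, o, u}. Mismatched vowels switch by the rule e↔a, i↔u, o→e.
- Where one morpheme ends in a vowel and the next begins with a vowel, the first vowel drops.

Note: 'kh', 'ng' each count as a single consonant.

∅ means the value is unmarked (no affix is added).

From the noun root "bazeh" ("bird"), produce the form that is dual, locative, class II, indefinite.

bazehengikhew

Attach number dual -ong → bazehong.
Attach definiteness indefinite -ikh → bazehongikh.
Attach noun class class II -o → bazehongikho.
Attach case locative -aw → bazehongikhoaw.
Apply vowel harmony: bazehongikhoaw → bazehengikheew.
Apply vowel deletion: bazehengikheew → bazehengikhew.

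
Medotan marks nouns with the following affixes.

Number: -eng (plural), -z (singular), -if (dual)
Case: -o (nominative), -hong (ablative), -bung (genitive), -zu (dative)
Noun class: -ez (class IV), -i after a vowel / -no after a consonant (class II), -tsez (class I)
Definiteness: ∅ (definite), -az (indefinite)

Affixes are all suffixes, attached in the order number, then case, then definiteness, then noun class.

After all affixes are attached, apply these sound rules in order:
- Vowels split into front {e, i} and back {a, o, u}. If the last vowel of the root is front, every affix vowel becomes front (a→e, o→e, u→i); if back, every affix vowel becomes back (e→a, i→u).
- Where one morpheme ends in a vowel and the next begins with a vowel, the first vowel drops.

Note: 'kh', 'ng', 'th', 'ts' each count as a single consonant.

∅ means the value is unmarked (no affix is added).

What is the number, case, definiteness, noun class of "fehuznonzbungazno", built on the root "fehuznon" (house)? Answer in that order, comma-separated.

Segment: fehuznon-z-bung-az-no.
number: -z → singular.
case: -bung → genitive.
definiteness: -az → indefinite.
noun class: -i/no → class II.

singular, genitive, indefinite, class II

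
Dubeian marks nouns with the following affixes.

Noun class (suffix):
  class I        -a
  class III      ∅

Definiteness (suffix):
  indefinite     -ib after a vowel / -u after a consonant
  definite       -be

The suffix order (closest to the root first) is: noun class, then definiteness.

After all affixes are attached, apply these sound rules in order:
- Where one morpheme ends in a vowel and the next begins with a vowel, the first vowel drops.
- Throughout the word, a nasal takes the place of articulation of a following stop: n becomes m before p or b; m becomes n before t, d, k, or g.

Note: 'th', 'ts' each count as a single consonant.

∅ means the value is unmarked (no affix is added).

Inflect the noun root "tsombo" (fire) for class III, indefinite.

tsombib

noun class = class III: zero marking, form stays tsombo.
Attach definiteness indefinite -ib (after vowel 'o') → tsomboib.
Apply vowel deletion: tsomboib → tsombib.
Nasal assimilation: no change.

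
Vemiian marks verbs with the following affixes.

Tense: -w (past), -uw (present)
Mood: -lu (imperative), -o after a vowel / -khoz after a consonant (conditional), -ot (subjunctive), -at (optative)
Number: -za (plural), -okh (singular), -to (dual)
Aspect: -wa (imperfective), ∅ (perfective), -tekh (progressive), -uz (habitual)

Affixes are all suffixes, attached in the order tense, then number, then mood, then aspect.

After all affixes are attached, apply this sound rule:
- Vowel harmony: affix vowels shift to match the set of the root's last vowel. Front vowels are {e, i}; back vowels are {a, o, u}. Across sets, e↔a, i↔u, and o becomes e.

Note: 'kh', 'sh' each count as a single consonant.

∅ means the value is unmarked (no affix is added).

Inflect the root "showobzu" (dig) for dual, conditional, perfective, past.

showobzuwtoo

Attach tense past -w → showobzuw.
Attach number dual -to → showobzuwto.
Attach mood conditional -o (after vowel 'o') → showobzuwtoo.
aspect = perfective: zero marking, form stays showobzuwtoo.
Vowel harmony: no change.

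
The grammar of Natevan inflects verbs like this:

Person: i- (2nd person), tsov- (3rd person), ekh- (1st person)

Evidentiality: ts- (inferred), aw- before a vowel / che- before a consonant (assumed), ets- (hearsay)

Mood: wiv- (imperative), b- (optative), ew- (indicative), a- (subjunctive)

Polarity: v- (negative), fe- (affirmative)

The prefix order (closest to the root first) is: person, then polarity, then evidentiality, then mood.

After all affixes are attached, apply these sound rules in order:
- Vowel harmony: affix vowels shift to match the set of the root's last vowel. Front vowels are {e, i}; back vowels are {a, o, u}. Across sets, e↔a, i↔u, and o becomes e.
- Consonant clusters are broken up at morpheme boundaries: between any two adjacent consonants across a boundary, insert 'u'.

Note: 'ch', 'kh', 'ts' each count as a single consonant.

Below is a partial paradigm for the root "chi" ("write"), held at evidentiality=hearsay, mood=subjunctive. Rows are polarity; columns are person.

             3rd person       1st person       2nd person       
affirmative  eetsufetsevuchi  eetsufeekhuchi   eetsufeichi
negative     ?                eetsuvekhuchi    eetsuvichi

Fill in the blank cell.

Attach person 3rd person tsov- → tsovchi.
Attach polarity negative v- → vtsovchi.
Attach evidentiality hearsay ets- → etsvtsovchi.
Attach mood subjunctive a- → aetsvtsovchi.
Apply vowel harmony: aetsvtsovchi → eetsvtsevchi.
Apply epenthesis: eetsvtsevchi → eetsuvutsevuchi.

eetsuvutsevuchi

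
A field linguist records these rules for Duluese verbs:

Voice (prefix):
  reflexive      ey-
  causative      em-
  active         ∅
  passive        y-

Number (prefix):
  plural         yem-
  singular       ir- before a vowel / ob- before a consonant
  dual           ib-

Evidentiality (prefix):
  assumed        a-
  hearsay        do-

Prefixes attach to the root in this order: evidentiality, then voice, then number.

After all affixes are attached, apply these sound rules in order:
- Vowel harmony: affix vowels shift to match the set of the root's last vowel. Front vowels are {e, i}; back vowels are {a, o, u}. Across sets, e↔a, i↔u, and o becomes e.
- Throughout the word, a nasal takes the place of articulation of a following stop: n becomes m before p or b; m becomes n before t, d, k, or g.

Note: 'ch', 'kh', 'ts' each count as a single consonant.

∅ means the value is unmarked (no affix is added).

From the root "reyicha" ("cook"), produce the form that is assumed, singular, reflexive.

urayareyicha

Attach evidentiality assumed a- → areyicha.
Attach voice reflexive ey- → eyareyicha.
Attach number singular ir- (before vowel 'e') → ireyareyicha.
Apply vowel harmony: ireyareyicha → urayareyicha.
Nasal assimilation: no change.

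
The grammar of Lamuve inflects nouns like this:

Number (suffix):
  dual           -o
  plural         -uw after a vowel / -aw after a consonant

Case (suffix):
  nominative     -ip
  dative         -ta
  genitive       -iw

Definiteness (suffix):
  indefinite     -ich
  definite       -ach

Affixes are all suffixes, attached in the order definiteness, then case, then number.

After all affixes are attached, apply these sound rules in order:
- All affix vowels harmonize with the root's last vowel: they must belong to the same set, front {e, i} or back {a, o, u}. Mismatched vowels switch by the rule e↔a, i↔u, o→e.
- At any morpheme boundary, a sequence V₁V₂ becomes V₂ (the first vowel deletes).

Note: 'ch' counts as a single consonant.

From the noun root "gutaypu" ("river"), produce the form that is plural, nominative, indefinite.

Attach definiteness indefinite -ich → gutaypuich.
Attach case nominative -ip → gutaypuichip.
Attach number plural -aw (after consonant 'p') → gutaypuichipaw.
Apply vowel harmony: gutaypuichipaw → gutaypuuchupaw.
Apply vowel deletion: gutaypuuchupaw → gutaypuchupaw.

gutaypuchupaw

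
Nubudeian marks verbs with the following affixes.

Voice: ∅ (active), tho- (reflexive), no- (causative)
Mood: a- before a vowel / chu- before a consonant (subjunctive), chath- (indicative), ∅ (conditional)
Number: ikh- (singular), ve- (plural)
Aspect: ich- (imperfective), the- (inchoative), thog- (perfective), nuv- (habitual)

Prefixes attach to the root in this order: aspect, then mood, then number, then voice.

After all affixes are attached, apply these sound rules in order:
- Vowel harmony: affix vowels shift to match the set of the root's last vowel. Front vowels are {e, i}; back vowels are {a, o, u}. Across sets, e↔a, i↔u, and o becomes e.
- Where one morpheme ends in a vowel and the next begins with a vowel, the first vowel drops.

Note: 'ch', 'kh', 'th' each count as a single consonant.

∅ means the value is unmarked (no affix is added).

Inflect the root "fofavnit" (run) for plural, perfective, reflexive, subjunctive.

thevechithegfofavnit

Attach aspect perfective thog- → thogfofavnit.
Attach mood subjunctive chu- (before consonant 'th') → chuthogfofavnit.
Attach number plural ve- → vechuthogfofavnit.
Attach voice reflexive tho- → thovechuthogfofavnit.
Apply vowel harmony: thovechuthogfofavnit → thevechithegfofavnit.
Vowel deletion: no change.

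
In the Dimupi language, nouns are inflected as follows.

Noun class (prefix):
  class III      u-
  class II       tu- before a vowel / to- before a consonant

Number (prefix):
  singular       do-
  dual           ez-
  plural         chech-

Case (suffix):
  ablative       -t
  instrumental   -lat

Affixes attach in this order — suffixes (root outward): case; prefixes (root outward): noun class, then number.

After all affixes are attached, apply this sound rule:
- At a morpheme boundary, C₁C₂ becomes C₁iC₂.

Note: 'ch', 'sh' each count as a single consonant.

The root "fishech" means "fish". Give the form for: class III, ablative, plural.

chechufishechit

Attach noun class class III u- → ufishech.
Attach number plural chech- → chechufishech.
Attach case ablative -t → chechufishecht.
Apply epenthesis: chechufishecht → chechufishechit.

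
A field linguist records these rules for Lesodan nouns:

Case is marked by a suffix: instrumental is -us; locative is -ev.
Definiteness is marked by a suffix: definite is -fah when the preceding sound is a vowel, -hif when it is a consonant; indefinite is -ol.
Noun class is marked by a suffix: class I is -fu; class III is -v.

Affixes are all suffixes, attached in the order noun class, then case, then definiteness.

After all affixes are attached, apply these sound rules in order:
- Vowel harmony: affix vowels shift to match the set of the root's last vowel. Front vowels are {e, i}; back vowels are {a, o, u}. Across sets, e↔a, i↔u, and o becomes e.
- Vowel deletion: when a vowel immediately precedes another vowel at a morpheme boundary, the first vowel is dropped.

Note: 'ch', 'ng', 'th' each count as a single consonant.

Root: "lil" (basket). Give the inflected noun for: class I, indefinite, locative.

Attach noun class class I -fu → lilfu.
Attach case locative -ev → lilfuev.
Attach definiteness indefinite -ol → lilfuevol.
Apply vowel harmony: lilfuevol → lilfievel.
Apply vowel deletion: lilfievel → lilfevel.

lilfevel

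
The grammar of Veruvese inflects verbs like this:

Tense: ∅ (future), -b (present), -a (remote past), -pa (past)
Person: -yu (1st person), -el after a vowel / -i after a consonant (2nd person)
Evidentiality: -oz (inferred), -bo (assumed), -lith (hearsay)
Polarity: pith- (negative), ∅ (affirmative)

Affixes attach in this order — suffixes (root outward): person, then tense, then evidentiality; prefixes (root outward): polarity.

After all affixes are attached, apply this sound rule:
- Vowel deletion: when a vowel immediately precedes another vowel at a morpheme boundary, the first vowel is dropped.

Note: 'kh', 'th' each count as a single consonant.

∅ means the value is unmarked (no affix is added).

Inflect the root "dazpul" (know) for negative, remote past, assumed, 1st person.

pithdazpulyabo

Attach person 1st person -yu → dazpulyu.
Attach polarity negative pith- → pithdazpulyu.
Attach tense remote past -a → pithdazpulyua.
Attach evidentiality assumed -bo → pithdazpulyuabo.
Apply vowel deletion: pithdazpulyuabo → pithdazpulyabo.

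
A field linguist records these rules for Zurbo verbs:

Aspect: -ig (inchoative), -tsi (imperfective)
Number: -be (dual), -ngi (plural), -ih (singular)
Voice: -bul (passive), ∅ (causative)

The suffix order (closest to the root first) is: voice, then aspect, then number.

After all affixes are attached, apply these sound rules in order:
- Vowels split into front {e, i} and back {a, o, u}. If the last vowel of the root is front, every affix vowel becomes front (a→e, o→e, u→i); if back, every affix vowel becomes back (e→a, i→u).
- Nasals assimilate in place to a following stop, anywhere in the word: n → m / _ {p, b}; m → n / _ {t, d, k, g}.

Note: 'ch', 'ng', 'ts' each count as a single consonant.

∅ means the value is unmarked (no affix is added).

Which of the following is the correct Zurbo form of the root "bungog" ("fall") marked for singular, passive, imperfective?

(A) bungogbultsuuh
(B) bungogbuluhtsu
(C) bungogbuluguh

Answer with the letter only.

A

Attach voice passive -bul → bungogbul.
Attach aspect imperfective -tsi → bungogbultsi.
Attach number singular -ih → bungogbultsiih.
Apply vowel harmony: bungogbultsiih → bungogbultsuuh.
Nasal assimilation: no change.
So the correct form is bungogbultsuuh, option (A).
(C) bungogbuluguh is wrong: it uses inchoative instead of imperfective for aspect.
(B) bungogbuluhtsu is wrong: it has the affixes in the wrong order.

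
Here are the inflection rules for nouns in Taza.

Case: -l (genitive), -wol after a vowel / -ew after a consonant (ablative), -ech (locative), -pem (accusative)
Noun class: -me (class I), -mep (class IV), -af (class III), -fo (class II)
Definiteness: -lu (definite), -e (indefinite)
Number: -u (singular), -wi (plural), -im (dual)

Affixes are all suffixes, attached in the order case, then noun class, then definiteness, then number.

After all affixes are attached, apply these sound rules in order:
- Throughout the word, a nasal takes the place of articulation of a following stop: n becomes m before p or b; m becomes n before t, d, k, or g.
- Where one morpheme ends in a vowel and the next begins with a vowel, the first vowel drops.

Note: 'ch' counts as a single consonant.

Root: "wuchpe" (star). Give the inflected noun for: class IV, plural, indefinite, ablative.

wuchpewolmepewi

Attach case ablative -wol (after vowel 'e') → wuchpewol.
Attach noun class class IV -mep → wuchpewolmep.
Attach definiteness indefinite -e → wuchpewolmepe.
Attach number plural -wi → wuchpewolmepewi.
Nasal assimilation: no change.
Vowel deletion: no change.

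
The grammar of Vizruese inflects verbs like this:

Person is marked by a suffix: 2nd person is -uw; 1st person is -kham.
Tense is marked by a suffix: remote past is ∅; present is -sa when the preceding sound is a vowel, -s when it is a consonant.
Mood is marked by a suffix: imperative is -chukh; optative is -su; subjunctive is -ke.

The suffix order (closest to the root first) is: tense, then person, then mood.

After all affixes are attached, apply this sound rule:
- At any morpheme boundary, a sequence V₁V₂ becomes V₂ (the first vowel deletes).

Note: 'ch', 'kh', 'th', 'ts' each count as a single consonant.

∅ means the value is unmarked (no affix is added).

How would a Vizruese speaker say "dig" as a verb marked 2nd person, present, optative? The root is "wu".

Attach tense present -sa (after vowel 'u') → wusa.
Attach person 2nd person -uw → wusauw.
Attach mood optative -su → wusauwsu.
Apply vowel deletion: wusauwsu → wusuwsu.

wusuwsu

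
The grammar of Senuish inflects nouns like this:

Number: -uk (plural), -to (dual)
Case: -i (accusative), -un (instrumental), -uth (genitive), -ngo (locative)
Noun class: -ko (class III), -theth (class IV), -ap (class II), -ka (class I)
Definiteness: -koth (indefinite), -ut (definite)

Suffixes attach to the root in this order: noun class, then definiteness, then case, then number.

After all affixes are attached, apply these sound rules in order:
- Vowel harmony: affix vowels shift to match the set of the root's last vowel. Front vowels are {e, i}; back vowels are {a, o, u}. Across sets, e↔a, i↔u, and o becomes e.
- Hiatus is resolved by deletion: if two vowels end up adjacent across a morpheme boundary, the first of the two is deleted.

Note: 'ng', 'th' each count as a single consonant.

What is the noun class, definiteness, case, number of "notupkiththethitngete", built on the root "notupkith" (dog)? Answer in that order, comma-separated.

Segment: notupkith-theth-ut-ngo-to.
noun class: -theth → class IV.
definiteness: -ut → definite.
case: -ngo → locative.
number: -to → dual.

class IV, definite, locative, dual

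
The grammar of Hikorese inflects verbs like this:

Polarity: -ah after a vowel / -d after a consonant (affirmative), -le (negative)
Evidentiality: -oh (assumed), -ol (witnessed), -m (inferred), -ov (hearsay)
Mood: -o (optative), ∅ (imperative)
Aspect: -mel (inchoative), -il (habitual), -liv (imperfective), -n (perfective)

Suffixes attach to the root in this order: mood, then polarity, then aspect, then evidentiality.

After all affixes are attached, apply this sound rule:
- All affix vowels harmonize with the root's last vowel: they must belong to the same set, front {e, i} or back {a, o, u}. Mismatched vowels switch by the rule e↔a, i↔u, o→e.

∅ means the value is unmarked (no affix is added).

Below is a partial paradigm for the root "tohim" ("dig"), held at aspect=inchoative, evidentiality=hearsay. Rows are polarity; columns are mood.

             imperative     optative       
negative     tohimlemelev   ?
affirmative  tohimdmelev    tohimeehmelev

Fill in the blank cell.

Attach mood optative -o → tohimo.
Attach polarity negative -le → tohimole.
Attach aspect inchoative -mel → tohimolemel.
Attach evidentiality hearsay -ov → tohimolemelov.
Apply vowel harmony: tohimolemelov → tohimelemelev.

tohimelemelev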